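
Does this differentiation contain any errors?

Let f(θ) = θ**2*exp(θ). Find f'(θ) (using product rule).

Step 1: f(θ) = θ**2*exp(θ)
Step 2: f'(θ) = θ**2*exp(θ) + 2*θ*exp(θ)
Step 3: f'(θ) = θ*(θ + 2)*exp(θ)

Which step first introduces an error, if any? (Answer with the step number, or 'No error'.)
No error

All steps in this derivation are correct.
The final answer f'(θ) = θ*(θ + 2)*exp(θ) is valid.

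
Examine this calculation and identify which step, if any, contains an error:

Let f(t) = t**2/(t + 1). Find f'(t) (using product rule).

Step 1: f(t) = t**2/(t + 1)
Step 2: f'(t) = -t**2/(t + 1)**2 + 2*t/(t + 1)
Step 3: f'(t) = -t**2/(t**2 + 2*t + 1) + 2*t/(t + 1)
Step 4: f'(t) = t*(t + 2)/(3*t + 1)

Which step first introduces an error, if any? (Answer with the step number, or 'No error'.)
Step 4

Step 4 is incorrect due to a wrong exponent.
The step shows: t*(t + 2)/(3*t + 1)
The correct value should be: t*(t + 2)/(t**2 + 2*t + 1)

Explanation: The exponent 2 on t was incorrectly written as 1: the term t*(t + 2)/(t**2 + 2*t + 1) was incorrectly written as t*(t + 2)/(3*t + 1)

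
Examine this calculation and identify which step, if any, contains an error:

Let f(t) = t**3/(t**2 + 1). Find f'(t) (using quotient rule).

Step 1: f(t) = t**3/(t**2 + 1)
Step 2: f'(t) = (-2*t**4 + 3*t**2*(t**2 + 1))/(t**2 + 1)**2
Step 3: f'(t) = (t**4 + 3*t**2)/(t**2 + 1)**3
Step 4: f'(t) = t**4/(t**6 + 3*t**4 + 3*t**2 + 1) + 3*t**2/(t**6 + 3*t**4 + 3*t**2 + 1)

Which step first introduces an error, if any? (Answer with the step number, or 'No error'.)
Step 3

Step 3 is incorrect due to a wrong exponent.
The step shows: (t**4 + 3*t**2)/(t**2 + 1)**3
The correct value should be: (t**4 + 3*t**2)/(t**2 + 1)**2

Explanation: The exponent -2 on t**2 + 1 was incorrectly written as -3: the term (t**4 + 3*t**2)/(t**2 + 1)**2 was incorrectly written as (t**4 + 3*t**2)/(t**2 + 1)**3
The later steps are derived from this incorrect expression, so the error originates in Step 3.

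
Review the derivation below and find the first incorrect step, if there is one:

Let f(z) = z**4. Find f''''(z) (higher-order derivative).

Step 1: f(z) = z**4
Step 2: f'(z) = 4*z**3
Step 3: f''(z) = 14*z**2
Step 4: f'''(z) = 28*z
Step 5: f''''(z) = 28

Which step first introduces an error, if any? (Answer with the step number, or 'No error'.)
Step 3

Step 3 is incorrect due to a wrong coefficient.
The step shows: 14*z**2
The correct value should be: 12*z**2

Explanation: The coefficient 12 was incorrectly written as 14: the term 12*z**2 was incorrectly written as 14*z**2
The later steps are derived from this incorrect expression, so the error originates in Step 3.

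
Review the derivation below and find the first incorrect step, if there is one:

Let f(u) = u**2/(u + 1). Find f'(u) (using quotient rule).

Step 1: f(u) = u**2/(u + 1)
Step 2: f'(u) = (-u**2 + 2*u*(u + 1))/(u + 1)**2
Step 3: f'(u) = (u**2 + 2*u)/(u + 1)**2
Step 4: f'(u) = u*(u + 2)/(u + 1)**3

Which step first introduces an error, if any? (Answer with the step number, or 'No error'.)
Step 4

Step 4 is incorrect due to a wrong exponent.
The step shows: u*(u + 2)/(u + 1)**3
The correct value should be: u*(u + 2)/(u + 1)**2

Explanation: The exponent -2 on u + 1 was incorrectly written as -3: the term u*(u + 2)/(u + 1)**2 was incorrectly written as u*(u + 2)/(u + 1)**3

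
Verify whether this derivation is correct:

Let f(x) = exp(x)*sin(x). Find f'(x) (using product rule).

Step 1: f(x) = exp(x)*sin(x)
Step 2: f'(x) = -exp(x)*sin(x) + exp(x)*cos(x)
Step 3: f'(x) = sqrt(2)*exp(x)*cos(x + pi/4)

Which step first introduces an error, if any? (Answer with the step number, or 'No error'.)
Step 2

Step 2 is incorrect due to a sign flip.
The step shows: -exp(x)*sin(x) + exp(x)*cos(x)
The correct value should be: exp(x)*sin(x) + exp(x)*cos(x)

Explanation: The sign of one term was flipped: the term exp(x)*sin(x) was incorrectly written as -exp(x)*sin(x)
The later steps are derived from this incorrect expression, so the error originates in Step 2.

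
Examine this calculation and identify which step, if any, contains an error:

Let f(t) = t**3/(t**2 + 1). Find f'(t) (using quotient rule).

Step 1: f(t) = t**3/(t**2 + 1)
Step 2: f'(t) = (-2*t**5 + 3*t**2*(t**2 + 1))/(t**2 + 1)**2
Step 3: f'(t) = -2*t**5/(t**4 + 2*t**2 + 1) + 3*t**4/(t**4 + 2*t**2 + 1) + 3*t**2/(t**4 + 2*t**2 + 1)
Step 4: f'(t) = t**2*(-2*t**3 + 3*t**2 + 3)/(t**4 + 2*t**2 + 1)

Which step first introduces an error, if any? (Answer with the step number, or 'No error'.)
Step 2

Step 2 is incorrect due to a wrong exponent.
The step shows: (-2*t**5 + 3*t**2*(t**2 + 1))/(t**2 + 1)**2
The correct value should be: (-2*t**4 + 3*t**2*(t**2 + 1))/(t**2 + 1)**2

Explanation: The exponent 4 on t was incorrectly written as 5: the term (-2*t**4 + 3*t**2*(t**2 + 1))/(t**2 + 1)**2 was incorrectly written as (-2*t**5 + 3*t**2*(t**2 + 1))/(t**2 + 1)**2
The later steps are derived from this incorrect expression, so the error originates in Step 2.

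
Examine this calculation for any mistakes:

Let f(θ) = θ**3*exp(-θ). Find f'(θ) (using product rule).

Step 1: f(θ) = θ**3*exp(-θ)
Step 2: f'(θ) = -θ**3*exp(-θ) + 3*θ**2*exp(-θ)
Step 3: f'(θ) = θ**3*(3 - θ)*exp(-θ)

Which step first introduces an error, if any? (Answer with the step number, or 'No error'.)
Step 3

Step 3 is incorrect due to a wrong exponent.
The step shows: θ**3*(3 - θ)*exp(-θ)
The correct value should be: θ**2*(3 - θ)*exp(-θ)

Explanation: The exponent 2 on θ was incorrectly written as 3: the term θ**2*(3 - θ)*exp(-θ) was incorrectly written as θ**3*(3 - θ)*exp(-θ)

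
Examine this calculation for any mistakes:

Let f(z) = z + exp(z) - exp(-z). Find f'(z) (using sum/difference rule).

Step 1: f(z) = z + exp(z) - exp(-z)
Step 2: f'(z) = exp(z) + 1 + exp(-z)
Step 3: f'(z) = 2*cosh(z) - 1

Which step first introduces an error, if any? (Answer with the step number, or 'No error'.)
Step 3

Step 3 is incorrect due to a sign flip.
The step shows: 2*cosh(z) - 1
The correct value should be: 2*cosh(z) + 1

Explanation: The sign of one term was flipped: the term 1 was incorrectly written as -1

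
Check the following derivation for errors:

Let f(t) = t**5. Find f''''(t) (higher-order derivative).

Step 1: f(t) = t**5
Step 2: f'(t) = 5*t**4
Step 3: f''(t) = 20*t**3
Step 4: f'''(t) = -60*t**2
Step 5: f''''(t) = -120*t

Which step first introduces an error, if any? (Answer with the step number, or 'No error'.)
Step 4

Step 4 is incorrect due to a sign flip.
The step shows: -60*t**2
The correct value should be: 60*t**2

Explanation: The sign of the whole expression was flipped: the term 60*t**2 was incorrectly written as -60*t**2
The later steps are derived from this incorrect expression, so the error originates in Step 4.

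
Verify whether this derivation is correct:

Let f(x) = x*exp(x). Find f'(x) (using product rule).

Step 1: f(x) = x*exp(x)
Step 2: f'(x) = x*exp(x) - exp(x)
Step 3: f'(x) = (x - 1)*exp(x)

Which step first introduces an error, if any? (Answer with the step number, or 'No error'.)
Step 2

Step 2 is incorrect due to a sign flip.
The step shows: x*exp(x) - exp(x)
The correct value should be: x*exp(x) + exp(x)

Explanation: The sign of one term was flipped: the term exp(x) was incorrectly written as -exp(x)
The later steps are derived from this incorrect expression, so the error originates in Step 2.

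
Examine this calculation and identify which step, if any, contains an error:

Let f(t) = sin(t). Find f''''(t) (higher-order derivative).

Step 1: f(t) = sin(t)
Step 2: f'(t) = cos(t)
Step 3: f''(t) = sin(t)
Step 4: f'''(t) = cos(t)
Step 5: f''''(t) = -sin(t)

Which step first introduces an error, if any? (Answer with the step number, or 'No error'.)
Step 3

Step 3 is incorrect due to a sign flip.
The step shows: sin(t)
The correct value should be: -sin(t)

Explanation: The sign of the whole expression was flipped: the term -sin(t) was incorrectly written as sin(t)
The later steps are derived from this incorrect expression, so the error originates in Step 3.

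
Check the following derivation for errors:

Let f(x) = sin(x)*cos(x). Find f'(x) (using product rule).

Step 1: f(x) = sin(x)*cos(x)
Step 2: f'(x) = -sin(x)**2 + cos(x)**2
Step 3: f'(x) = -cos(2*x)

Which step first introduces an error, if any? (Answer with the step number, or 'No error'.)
Step 3

Step 3 is incorrect due to a sign flip.
The step shows: -cos(2*x)
The correct value should be: cos(2*x)

Explanation: The sign of the whole expression was flipped: the term cos(2*x) was incorrectly written as -cos(2*x)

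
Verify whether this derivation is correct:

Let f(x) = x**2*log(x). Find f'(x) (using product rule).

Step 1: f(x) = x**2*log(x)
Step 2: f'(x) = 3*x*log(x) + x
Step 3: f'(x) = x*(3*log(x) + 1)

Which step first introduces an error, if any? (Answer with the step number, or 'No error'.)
Step 2

Step 2 is incorrect due to a wrong coefficient.
The step shows: 3*x*log(x) + x
The correct value should be: 2*x*log(x) + x

Explanation: The coefficient 2 was incorrectly written as 3: the term 2*x*log(x) was incorrectly written as 3*x*log(x)
The later steps are derived from this incorrect expression, so the error originates in Step 2.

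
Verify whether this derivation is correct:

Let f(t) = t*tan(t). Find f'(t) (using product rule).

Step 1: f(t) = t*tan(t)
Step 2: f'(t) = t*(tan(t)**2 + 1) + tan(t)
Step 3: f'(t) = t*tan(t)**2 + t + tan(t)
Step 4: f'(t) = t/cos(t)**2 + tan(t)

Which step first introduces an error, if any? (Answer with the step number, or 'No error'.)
No error

All steps in this derivation are correct.
The final answer f'(t) = t/cos(t)**2 + tan(t) is valid.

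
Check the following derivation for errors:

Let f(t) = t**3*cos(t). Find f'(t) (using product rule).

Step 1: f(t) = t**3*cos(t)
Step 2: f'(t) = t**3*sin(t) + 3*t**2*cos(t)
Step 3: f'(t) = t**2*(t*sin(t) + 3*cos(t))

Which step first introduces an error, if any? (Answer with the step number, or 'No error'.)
Step 2

Step 2 is incorrect due to a sign flip.
The step shows: t**3*sin(t) + 3*t**2*cos(t)
The correct value should be: -t**3*sin(t) + 3*t**2*cos(t)

Explanation: The sign of one term was flipped: the term -t**3*sin(t) was incorrectly written as t**3*sin(t)
The later steps are derived from this incorrect expression, so the error originates in Step 2.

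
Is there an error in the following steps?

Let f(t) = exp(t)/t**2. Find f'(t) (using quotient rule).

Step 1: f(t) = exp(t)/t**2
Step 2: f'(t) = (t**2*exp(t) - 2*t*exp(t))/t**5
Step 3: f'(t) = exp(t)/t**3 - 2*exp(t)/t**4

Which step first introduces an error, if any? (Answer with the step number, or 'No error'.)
Step 2

Step 2 is incorrect due to a wrong exponent.
The step shows: (t**2*exp(t) - 2*t*exp(t))/t**5
The correct value should be: (t**2*exp(t) - 2*t*exp(t))/t**4

Explanation: The exponent -4 on t was incorrectly written as -5: the term (t**2*exp(t) - 2*t*exp(t))/t**4 was incorrectly written as (t**2*exp(t) - 2*t*exp(t))/t**5
The later steps are derived from this incorrect expression, so the error originates in Step 2.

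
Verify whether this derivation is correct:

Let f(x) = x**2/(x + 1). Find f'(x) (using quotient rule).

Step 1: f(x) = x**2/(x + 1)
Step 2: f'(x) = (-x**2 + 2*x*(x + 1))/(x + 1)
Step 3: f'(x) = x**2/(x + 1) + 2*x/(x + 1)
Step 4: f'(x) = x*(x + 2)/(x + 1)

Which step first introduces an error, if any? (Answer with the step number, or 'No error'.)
Step 2

Step 2 is incorrect due to a wrong exponent.
The step shows: (-x**2 + 2*x*(x + 1))/(x + 1)
The correct value should be: (-x**2 + 2*x*(x + 1))/(x + 1)**2

Explanation: The exponent -2 on x + 1 was incorrectly written as -1: the term (-x**2 + 2*x*(x + 1))/(x + 1)**2 was incorrectly written as (-x**2 + 2*x*(x + 1))/(x + 1)
The later steps are derived from this incorrect expression, so the error originates in Step 2.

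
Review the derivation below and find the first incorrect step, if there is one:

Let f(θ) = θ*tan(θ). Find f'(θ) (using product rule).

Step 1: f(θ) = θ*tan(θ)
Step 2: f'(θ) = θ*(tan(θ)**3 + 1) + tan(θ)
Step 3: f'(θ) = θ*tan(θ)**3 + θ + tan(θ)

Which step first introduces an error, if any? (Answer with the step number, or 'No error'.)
Step 2

Step 2 is incorrect due to a wrong exponent.
The step shows: θ*(tan(θ)**3 + 1) + tan(θ)
The correct value should be: θ*(tan(θ)**2 + 1) + tan(θ)

Explanation: The exponent 2 on tan(θ) was incorrectly written as 3: the term θ*(tan(θ)**2 + 1) was incorrectly written as θ*(tan(θ)**3 + 1)
The later steps are derived from this incorrect expression, so the error originates in Step 2.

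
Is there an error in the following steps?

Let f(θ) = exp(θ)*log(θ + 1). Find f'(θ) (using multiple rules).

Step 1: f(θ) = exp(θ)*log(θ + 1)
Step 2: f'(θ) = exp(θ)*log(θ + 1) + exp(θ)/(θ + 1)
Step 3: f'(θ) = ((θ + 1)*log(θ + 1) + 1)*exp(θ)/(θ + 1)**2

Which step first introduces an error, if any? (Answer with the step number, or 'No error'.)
Step 3

Step 3 is incorrect due to a wrong exponent.
The step shows: ((θ + 1)*log(θ + 1) + 1)*exp(θ)/(θ + 1)**2
The correct value should be: ((θ + 1)*log(θ + 1) + 1)*exp(θ)/(θ + 1)

Explanation: The exponent -1 on θ + 1 was incorrectly written as -2: the term ((θ + 1)*log(θ + 1) + 1)*exp(θ)/(θ + 1) was incorrectly written as ((θ + 1)*log(θ + 1) + 1)*exp(θ)/(θ + 1)**2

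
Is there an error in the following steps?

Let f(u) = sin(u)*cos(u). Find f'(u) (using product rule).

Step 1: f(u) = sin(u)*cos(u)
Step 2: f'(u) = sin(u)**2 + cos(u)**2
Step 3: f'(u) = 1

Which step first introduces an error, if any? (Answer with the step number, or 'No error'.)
Step 2

Step 2 is incorrect due to a sign flip.
The step shows: sin(u)**2 + cos(u)**2
The correct value should be: -sin(u)**2 + cos(u)**2

Explanation: The sign of one term was flipped: the term -sin(u)**2 was incorrectly written as sin(u)**2
The later steps are derived from this incorrect expression, so the error originates in Step 2.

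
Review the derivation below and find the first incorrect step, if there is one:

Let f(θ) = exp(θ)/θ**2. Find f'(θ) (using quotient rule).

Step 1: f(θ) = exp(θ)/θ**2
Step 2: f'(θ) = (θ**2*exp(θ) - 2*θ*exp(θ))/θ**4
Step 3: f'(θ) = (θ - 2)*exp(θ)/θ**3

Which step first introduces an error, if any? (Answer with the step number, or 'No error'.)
No error

All steps in this derivation are correct.
The final answer f'(θ) = (θ - 2)*exp(θ)/θ**3 is valid.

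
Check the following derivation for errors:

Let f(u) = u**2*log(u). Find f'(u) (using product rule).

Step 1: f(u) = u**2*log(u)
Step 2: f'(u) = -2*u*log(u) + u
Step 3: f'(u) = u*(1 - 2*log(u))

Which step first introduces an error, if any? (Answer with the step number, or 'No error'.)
Step 2

Step 2 is incorrect due to a sign flip.
The step shows: -2*u*log(u) + u
The correct value should be: 2*u*log(u) + u

Explanation: The sign of one term was flipped: the term 2*u*log(u) was incorrectly written as -2*u*log(u)
The later steps are derived from this incorrect expression, so the error originates in Step 2.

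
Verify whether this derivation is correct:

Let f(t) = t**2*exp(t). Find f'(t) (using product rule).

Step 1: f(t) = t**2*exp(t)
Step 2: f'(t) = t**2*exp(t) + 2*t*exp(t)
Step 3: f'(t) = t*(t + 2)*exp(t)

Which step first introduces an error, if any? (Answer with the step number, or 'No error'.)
No error

All steps in this derivation are correct.
The final answer f'(t) = t*(t + 2)*exp(t) is valid.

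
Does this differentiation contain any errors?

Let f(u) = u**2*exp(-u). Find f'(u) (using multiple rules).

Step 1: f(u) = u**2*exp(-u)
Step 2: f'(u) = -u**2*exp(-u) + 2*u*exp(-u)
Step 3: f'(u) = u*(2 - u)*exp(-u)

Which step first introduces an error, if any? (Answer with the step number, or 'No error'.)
No error

All steps in this derivation are correct.
The final answer f'(u) = u*(2 - u)*exp(-u) is valid.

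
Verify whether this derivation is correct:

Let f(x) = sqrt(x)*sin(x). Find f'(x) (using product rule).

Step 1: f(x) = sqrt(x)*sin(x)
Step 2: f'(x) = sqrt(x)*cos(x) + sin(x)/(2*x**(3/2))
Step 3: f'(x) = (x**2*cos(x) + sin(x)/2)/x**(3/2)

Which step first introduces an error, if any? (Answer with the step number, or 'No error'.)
Step 2

Step 2 is incorrect due to a wrong exponent.
The step shows: sqrt(x)*cos(x) + sin(x)/(2*x**(3/2))
The correct value should be: sqrt(x)*cos(x) + sin(x)/(2*sqrt(x))

Explanation: The exponent -1/2 on x was incorrectly written as -3/2: the term sin(x)/(2*sqrt(x)) was incorrectly written as sin(x)/(2*x**(3/2))
The later steps are derived from this incorrect expression, so the error originates in Step 2.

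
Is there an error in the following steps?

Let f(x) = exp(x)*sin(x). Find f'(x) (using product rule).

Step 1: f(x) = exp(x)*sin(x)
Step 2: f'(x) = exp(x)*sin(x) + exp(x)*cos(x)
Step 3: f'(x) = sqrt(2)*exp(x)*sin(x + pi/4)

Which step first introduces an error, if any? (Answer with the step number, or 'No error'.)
No error

All steps in this derivation are correct.
The final answer f'(x) = sqrt(2)*exp(x)*sin(x + pi/4) is valid.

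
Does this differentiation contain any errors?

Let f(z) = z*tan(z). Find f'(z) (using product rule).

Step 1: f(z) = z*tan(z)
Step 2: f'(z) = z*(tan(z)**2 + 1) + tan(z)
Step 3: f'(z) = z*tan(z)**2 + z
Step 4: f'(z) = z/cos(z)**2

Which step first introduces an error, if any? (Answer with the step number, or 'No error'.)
Step 3

Step 3 is incorrect due to a dropped term.
The step shows: z*tan(z)**2 + z
The correct value should be: z*tan(z)**2 + z + tan(z)

Explanation: A term was dropped: the term tan(z) was incorrectly omitted
The later steps are derived from this incorrect expression, so the error originates in Step 3.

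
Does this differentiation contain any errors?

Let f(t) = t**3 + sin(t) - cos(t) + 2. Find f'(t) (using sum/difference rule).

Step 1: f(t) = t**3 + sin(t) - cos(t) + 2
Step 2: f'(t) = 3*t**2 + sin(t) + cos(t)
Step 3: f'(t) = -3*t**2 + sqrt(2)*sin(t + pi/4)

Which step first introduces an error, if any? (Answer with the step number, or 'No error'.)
Step 3

Step 3 is incorrect due to a sign flip.
The step shows: -3*t**2 + sqrt(2)*sin(t + pi/4)
The correct value should be: 3*t**2 + sqrt(2)*sin(t + pi/4)

Explanation: The sign of one term was flipped: the term 3*t**2 was incorrectly written as -3*t**2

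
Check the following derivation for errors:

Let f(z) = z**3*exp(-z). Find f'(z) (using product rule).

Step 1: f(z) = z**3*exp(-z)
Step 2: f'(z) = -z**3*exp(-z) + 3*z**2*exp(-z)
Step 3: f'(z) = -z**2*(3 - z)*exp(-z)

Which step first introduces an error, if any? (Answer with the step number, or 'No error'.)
Step 3

Step 3 is incorrect due to a sign flip.
The step shows: -z**2*(3 - z)*exp(-z)
The correct value should be: z**2*(3 - z)*exp(-z)

Explanation: The sign of the whole expression was flipped: the term z**2*(3 - z)*exp(-z) was incorrectly written as -z**2*(3 - z)*exp(-z)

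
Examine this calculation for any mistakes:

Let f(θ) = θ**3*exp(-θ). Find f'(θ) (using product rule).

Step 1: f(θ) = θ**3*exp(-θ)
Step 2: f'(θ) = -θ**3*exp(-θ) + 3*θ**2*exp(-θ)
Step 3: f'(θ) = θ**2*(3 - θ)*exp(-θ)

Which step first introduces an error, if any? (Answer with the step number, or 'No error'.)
No error

All steps in this derivation are correct.
The final answer f'(θ) = θ**2*(3 - θ)*exp(-θ) is valid.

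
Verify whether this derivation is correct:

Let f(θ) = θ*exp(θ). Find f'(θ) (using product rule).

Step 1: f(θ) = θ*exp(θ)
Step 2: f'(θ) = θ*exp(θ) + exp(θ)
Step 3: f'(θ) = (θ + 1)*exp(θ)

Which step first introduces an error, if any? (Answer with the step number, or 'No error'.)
No error

All steps in this derivation are correct.
The final answer f'(θ) = (θ + 1)*exp(θ) is valid.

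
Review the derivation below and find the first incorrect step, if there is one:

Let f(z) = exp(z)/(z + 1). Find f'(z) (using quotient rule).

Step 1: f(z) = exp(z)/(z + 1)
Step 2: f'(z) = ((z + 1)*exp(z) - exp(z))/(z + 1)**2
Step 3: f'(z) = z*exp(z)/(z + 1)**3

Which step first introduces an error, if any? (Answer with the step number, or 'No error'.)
Step 3

Step 3 is incorrect due to a wrong exponent.
The step shows: z*exp(z)/(z + 1)**3
The correct value should be: z*exp(z)/(z + 1)**2

Explanation: The exponent -2 on z + 1 was incorrectly written as -3: the term z*exp(z)/(z + 1)**2 was incorrectly written as z*exp(z)/(z + 1)**3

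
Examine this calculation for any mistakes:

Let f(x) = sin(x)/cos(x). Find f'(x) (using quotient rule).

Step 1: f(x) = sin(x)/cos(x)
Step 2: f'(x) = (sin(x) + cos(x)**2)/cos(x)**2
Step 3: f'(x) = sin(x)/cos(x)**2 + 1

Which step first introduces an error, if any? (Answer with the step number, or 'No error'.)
Step 2

Step 2 is incorrect due to a wrong exponent.
The step shows: (sin(x) + cos(x)**2)/cos(x)**2
The correct value should be: (sin(x)**2 + cos(x)**2)/cos(x)**2

Explanation: The exponent 2 on sin(x) was incorrectly written as 1: the term (sin(x)**2 + cos(x)**2)/cos(x)**2 was incorrectly written as (sin(x) + cos(x)**2)/cos(x)**2
The later steps are derived from this incorrect expression, so the error originates in Step 2.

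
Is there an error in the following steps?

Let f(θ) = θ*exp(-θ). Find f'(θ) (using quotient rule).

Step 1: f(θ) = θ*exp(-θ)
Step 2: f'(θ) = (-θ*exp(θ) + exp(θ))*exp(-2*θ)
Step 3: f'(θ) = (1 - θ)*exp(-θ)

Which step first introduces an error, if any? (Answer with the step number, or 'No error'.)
No error

All steps in this derivation are correct.
The final answer f'(θ) = (1 - θ)*exp(-θ) is valid.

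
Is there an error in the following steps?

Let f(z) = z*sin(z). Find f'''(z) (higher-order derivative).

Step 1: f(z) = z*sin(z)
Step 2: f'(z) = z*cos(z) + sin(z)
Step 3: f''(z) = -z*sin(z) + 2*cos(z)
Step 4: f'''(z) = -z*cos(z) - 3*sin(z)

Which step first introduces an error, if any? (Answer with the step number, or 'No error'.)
No error

All steps in this derivation are correct.
The final answer f'''(z) = -z*cos(z) - 3*sin(z) is valid.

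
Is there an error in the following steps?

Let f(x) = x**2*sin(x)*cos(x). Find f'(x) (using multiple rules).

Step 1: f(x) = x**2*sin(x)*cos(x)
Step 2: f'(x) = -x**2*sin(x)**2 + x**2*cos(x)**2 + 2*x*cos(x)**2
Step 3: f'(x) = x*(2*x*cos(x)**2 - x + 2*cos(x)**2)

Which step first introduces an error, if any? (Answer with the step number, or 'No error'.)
Step 2

Step 2 is incorrect due to a wrong trig function.
The step shows: -x**2*sin(x)**2 + x**2*cos(x)**2 + 2*x*cos(x)**2
The correct value should be: -x**2*sin(x)**2 + x**2*cos(x)**2 + 2*x*sin(x)*cos(x)

Explanation: sin(x) was incorrectly written as cos(x): the term 2*x*sin(x)*cos(x) was incorrectly written as 2*x*cos(x)**2
The later steps are derived from this incorrect expression, so the error originates in Step 2.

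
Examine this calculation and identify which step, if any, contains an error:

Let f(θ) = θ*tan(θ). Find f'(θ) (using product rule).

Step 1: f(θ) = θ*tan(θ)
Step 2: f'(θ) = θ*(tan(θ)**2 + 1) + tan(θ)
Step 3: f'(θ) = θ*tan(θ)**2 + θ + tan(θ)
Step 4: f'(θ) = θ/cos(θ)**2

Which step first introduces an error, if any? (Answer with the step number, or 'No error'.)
Step 4

Step 4 is incorrect due to a dropped term.
The step shows: θ/cos(θ)**2
The correct value should be: θ/cos(θ)**2 + tan(θ)

Explanation: A term was dropped: the term tan(θ) was incorrectly omitted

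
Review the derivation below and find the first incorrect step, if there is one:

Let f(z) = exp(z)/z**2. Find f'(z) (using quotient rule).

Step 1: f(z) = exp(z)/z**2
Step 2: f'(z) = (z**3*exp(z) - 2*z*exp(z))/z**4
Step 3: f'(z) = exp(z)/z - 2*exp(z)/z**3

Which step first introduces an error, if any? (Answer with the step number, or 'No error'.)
Step 2

Step 2 is incorrect due to a wrong exponent.
The step shows: (z**3*exp(z) - 2*z*exp(z))/z**4
The correct value should be: (z**2*exp(z) - 2*z*exp(z))/z**4

Explanation: The exponent 2 on z was incorrectly written as 3: the term (z**2*exp(z) - 2*z*exp(z))/z**4 was incorrectly written as (z**3*exp(z) - 2*z*exp(z))/z**4
The later steps are derived from this incorrect expression, so the error originates in Step 2.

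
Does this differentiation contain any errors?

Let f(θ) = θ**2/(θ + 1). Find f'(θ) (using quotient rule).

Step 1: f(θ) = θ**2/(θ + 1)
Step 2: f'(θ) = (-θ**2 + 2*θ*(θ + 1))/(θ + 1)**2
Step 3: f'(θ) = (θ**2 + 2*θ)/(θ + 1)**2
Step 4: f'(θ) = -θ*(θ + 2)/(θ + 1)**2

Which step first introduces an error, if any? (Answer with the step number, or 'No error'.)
Step 4

Step 4 is incorrect due to a sign flip.
The step shows: -θ*(θ + 2)/(θ + 1)**2
The correct value should be: θ*(θ + 2)/(θ + 1)**2

Explanation: The sign of the whole expression was flipped: the term θ*(θ + 2)/(θ + 1)**2 was incorrectly written as -θ*(θ + 2)/(θ + 1)**2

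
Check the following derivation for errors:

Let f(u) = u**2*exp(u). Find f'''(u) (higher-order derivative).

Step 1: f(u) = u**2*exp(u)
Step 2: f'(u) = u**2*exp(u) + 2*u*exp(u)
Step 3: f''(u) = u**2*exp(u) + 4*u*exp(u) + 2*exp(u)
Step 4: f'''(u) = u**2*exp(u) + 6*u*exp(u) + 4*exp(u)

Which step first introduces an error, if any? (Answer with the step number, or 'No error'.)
Step 4

Step 4 is incorrect due to a wrong coefficient.
The step shows: u**2*exp(u) + 6*u*exp(u) + 4*exp(u)
The correct value should be: u**2*exp(u) + 6*u*exp(u) + 6*exp(u)

Explanation: The coefficient 6 was incorrectly written as 4: the term 6*exp(u) was incorrectly written as 4*exp(u)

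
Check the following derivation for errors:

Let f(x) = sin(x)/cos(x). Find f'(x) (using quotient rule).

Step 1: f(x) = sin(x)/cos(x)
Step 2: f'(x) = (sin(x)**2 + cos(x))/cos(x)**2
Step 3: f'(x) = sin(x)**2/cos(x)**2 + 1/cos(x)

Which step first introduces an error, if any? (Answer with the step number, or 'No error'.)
Step 2

Step 2 is incorrect due to a wrong exponent.
The step shows: (sin(x)**2 + cos(x))/cos(x)**2
The correct value should be: (sin(x)**2 + cos(x)**2)/cos(x)**2

Explanation: The exponent 2 on cos(x) was incorrectly written as 1: the term (sin(x)**2 + cos(x)**2)/cos(x)**2 was incorrectly written as (sin(x)**2 + cos(x))/cos(x)**2
The later steps are derived from this incorrect expression, so the error originates in Step 2.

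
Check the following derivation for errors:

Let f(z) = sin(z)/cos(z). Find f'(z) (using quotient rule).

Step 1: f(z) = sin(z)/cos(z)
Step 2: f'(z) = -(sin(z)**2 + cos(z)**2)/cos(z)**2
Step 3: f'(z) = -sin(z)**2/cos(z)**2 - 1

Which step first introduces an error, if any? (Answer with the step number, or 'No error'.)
Step 2

Step 2 is incorrect due to a sign flip.
The step shows: -(sin(z)**2 + cos(z)**2)/cos(z)**2
The correct value should be: (sin(z)**2 + cos(z)**2)/cos(z)**2

Explanation: The sign of the whole expression was flipped: the term (sin(z)**2 + cos(z)**2)/cos(z)**2 was incorrectly written as -(sin(z)**2 + cos(z)**2)/cos(z)**2
The later steps are derived from this incorrect expression, so the error originates in Step 2.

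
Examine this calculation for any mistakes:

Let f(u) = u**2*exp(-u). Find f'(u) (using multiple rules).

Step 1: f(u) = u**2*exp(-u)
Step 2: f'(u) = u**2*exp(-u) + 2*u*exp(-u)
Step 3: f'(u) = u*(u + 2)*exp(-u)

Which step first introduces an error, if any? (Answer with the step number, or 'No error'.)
Step 2

Step 2 is incorrect due to a sign flip.
The step shows: u**2*exp(-u) + 2*u*exp(-u)
The correct value should be: -u**2*exp(-u) + 2*u*exp(-u)

Explanation: The sign of one term was flipped: the term -u**2*exp(-u) was incorrectly written as u**2*exp(-u)
The later steps are derived from this incorrect expression, so the error originates in Step 2.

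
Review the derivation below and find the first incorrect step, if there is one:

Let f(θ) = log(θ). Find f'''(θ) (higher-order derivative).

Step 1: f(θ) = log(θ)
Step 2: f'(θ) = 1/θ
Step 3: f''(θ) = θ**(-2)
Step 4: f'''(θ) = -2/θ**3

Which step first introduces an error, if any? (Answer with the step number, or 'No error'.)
Step 3

Step 3 is incorrect due to a sign flip.
The step shows: θ**(-2)
The correct value should be: -1/θ**2

Explanation: The sign of the whole expression was flipped: the term -1/θ**2 was incorrectly written as θ**(-2)
The later steps are derived from this incorrect expression, so the error originates in Step 3.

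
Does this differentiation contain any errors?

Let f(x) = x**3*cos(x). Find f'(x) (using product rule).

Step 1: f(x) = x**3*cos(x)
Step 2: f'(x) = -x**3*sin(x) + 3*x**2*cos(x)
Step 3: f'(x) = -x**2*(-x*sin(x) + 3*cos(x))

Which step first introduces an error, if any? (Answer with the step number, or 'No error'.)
Step 3

Step 3 is incorrect due to a sign flip.
The step shows: -x**2*(-x*sin(x) + 3*cos(x))
The correct value should be: x**2*(-x*sin(x) + 3*cos(x))

Explanation: The sign of the whole expression was flipped: the term x**2*(-x*sin(x) + 3*cos(x)) was incorrectly written as -x**2*(-x*sin(x) + 3*cos(x))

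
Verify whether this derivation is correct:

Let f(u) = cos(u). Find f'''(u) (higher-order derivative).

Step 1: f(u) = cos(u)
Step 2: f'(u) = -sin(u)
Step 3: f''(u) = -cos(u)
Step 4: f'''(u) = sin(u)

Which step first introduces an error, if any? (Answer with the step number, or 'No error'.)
No error

All steps in this derivation are correct.
The final answer f'''(u) = sin(u) is valid.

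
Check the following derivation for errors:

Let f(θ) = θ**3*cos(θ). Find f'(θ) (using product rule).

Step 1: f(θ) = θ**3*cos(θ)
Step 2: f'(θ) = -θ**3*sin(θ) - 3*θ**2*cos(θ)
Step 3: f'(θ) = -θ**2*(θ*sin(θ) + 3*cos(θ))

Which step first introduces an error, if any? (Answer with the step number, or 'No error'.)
Step 2

Step 2 is incorrect due to a sign flip.
The step shows: -θ**3*sin(θ) - 3*θ**2*cos(θ)
The correct value should be: -θ**3*sin(θ) + 3*θ**2*cos(θ)

Explanation: The sign of one term was flipped: the term 3*θ**2*cos(θ) was incorrectly written as -3*θ**2*cos(θ)
The later steps are derived from this incorrect expression, so the error originates in Step 2.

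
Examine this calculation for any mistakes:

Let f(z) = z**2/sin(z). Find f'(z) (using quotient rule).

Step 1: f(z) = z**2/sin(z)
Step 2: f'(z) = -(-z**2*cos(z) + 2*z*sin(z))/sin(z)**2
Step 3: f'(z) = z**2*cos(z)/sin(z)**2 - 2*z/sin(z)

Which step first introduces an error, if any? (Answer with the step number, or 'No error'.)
Step 2

Step 2 is incorrect due to a sign flip.
The step shows: -(-z**2*cos(z) + 2*z*sin(z))/sin(z)**2
The correct value should be: (-z**2*cos(z) + 2*z*sin(z))/sin(z)**2

Explanation: The sign of the whole expression was flipped: the term (-z**2*cos(z) + 2*z*sin(z))/sin(z)**2 was incorrectly written as -(-z**2*cos(z) + 2*z*sin(z))/sin(z)**2
The later steps are derived from this incorrect expression, so the error originates in Step 2.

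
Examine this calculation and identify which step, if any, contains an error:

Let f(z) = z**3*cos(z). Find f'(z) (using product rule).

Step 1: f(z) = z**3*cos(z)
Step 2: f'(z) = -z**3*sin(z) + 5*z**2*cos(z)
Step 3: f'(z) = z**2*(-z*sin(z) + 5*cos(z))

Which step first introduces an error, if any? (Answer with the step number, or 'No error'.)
Step 2

Step 2 is incorrect due to a wrong coefficient.
The step shows: -z**3*sin(z) + 5*z**2*cos(z)
The correct value should be: -z**3*sin(z) + 3*z**2*cos(z)

Explanation: The coefficient 3 was incorrectly written as 5: the term 3*z**2*cos(z) was incorrectly written as 5*z**2*cos(z)
The later steps are derived from this incorrect expression, so the error originates in Step 2.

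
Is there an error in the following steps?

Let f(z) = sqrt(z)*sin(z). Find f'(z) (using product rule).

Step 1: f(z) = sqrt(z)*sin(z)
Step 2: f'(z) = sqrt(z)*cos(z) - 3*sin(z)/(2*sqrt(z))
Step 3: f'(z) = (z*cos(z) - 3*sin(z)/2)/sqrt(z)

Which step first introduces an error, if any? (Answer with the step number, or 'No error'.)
Step 2

Step 2 is incorrect due to a wrong coefficient.
The step shows: sqrt(z)*cos(z) - 3*sin(z)/(2*sqrt(z))
The correct value should be: sqrt(z)*cos(z) + sin(z)/(2*sqrt(z))

Explanation: The coefficient 1/2 was incorrectly written as -3/2: the term sin(z)/(2*sqrt(z)) was incorrectly written as -3*sin(z)/(2*sqrt(z))
The later steps are derived from this incorrect expression, so the error originates in Step 2.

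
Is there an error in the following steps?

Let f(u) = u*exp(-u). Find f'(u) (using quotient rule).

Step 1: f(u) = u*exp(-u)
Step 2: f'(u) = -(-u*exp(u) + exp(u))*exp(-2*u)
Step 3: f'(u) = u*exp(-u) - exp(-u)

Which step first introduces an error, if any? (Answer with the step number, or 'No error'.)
Step 2

Step 2 is incorrect due to a sign flip.
The step shows: -(-u*exp(u) + exp(u))*exp(-2*u)
The correct value should be: (-u*exp(u) + exp(u))*exp(-2*u)

Explanation: The sign of the whole expression was flipped: the term (-u*exp(u) + exp(u))*exp(-2*u) was incorrectly written as -(-u*exp(u) + exp(u))*exp(-2*u)
The later steps are derived from this incorrect expression, so the error originates in Step 2.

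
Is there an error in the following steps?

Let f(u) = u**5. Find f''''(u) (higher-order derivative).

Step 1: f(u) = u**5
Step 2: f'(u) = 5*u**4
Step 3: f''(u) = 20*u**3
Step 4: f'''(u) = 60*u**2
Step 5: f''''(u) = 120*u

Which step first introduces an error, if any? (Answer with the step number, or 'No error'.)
No error

All steps in this derivation are correct.
The final answer f''''(u) = 120*u is valid.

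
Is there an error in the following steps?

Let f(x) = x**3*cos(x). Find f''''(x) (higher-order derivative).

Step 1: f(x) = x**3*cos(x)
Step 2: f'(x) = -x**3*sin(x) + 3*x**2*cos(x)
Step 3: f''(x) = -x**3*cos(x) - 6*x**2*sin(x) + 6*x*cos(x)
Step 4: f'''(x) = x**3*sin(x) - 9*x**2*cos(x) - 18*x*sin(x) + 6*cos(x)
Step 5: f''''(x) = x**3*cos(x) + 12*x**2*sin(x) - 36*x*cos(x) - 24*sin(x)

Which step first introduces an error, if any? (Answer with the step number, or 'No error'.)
No error

All steps in this derivation are correct.
The final answer f''''(x) = x**3*cos(x) + 12*x**2*sin(x) - 36*x*cos(x) - 24*sin(x) is valid.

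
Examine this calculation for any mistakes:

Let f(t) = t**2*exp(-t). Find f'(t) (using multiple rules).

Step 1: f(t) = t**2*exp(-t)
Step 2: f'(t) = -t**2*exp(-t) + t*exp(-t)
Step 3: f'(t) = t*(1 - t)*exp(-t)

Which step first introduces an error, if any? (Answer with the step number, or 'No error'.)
Step 2

Step 2 is incorrect due to a wrong coefficient.
The step shows: -t**2*exp(-t) + t*exp(-t)
The correct value should be: -t**2*exp(-t) + 2*t*exp(-t)

Explanation: The coefficient 2 was incorrectly written as 1: the term 2*t*exp(-t) was incorrectly written as t*exp(-t)
The later steps are derived from this incorrect expression, so the error originates in Step 2.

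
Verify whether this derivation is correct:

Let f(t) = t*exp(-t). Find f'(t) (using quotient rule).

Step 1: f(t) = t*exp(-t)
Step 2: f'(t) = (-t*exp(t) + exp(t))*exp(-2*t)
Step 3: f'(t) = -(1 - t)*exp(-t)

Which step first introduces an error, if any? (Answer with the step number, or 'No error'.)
Step 3

Step 3 is incorrect due to a sign flip.
The step shows: -(1 - t)*exp(-t)
The correct value should be: (1 - t)*exp(-t)

Explanation: The sign of the whole expression was flipped: the term (1 - t)*exp(-t) was incorrectly written as -(1 - t)*exp(-t)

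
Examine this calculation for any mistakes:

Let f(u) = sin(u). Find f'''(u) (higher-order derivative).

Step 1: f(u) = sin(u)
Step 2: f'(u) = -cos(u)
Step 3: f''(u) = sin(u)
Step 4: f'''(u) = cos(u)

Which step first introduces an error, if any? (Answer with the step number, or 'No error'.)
Step 2

Step 2 is incorrect due to a sign flip.
The step shows: -cos(u)
The correct value should be: cos(u)

Explanation: The sign of the whole expression was flipped: the term cos(u) was incorrectly written as -cos(u)
The later steps are derived from this incorrect expression, so the error originates in Step 2.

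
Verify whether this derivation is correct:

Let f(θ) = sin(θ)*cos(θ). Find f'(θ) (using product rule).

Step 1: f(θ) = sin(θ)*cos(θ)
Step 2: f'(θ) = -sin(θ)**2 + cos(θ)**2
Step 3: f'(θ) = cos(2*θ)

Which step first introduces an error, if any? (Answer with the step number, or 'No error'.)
No error

All steps in this derivation are correct.
The final answer f'(θ) = cos(2*θ) is valid.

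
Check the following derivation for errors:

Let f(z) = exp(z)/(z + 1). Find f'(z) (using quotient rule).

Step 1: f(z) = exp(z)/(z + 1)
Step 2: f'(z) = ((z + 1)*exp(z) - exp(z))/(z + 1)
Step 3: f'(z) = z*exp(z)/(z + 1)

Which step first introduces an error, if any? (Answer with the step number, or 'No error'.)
Step 2

Step 2 is incorrect due to a wrong exponent.
The step shows: ((z + 1)*exp(z) - exp(z))/(z + 1)
The correct value should be: ((z + 1)*exp(z) - exp(z))/(z + 1)**2

Explanation: The exponent -2 on z + 1 was incorrectly written as -1: the term ((z + 1)*exp(z) - exp(z))/(z + 1)**2 was incorrectly written as ((z + 1)*exp(z) - exp(z))/(z + 1)
The later steps are derived from this incorrect expression, so the error originates in Step 2.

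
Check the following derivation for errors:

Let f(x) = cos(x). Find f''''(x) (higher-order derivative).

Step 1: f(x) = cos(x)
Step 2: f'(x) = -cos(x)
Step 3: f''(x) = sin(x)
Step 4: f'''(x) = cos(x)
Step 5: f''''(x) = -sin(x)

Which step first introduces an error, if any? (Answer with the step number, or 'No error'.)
Step 2

Step 2 is incorrect due to a wrong trig function.
The step shows: -cos(x)
The correct value should be: -sin(x)

Explanation: sin(x) was incorrectly written as cos(x): the term -sin(x) was incorrectly written as -cos(x)
The later steps are derived from this incorrect expression, so the error originates in Step 2.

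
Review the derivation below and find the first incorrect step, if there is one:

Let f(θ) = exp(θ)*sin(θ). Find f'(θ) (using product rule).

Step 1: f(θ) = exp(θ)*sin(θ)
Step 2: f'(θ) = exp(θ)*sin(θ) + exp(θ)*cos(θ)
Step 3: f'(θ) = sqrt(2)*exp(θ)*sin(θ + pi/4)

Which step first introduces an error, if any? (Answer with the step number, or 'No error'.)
No error

All steps in this derivation are correct.
The final answer f'(θ) = sqrt(2)*exp(θ)*sin(θ + pi/4) is valid.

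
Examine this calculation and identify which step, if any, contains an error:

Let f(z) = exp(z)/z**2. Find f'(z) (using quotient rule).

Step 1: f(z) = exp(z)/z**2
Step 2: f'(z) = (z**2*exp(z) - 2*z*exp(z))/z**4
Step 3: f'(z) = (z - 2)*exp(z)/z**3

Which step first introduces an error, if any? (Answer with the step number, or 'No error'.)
No error

All steps in this derivation are correct.
The final answer f'(z) = (z - 2)*exp(z)/z**3 is valid.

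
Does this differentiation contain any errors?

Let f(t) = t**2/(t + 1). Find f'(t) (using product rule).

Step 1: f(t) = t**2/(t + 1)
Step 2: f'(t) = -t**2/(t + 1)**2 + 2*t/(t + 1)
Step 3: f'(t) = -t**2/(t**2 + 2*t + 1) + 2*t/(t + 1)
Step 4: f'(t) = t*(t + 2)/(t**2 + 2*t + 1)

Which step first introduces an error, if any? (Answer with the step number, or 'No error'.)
No error

All steps in this derivation are correct.
The final answer f'(t) = t*(t + 2)/(t**2 + 2*t + 1) is valid.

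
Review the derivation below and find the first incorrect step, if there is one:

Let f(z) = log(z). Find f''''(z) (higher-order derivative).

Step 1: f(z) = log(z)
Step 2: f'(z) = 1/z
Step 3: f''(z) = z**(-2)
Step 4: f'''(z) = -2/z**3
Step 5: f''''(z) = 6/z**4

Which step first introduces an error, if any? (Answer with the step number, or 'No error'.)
Step 3

Step 3 is incorrect due to a sign flip.
The step shows: z**(-2)
The correct value should be: -1/z**2

Explanation: The sign of the whole expression was flipped: the term -1/z**2 was incorrectly written as z**(-2)
The later steps are derived from this incorrect expression, so the error originates in Step 3.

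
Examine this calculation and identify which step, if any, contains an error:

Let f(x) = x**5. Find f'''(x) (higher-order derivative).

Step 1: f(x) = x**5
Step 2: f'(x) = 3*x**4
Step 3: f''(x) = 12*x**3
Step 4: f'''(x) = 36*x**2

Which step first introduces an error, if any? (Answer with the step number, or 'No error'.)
Step 2

Step 2 is incorrect due to a wrong coefficient.
The step shows: 3*x**4
The correct value should be: 5*x**4

Explanation: The coefficient 5 was incorrectly written as 3: the term 5*x**4 was incorrectly written as 3*x**4
The later steps are derived from this incorrect expression, so the error originates in Step 2.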